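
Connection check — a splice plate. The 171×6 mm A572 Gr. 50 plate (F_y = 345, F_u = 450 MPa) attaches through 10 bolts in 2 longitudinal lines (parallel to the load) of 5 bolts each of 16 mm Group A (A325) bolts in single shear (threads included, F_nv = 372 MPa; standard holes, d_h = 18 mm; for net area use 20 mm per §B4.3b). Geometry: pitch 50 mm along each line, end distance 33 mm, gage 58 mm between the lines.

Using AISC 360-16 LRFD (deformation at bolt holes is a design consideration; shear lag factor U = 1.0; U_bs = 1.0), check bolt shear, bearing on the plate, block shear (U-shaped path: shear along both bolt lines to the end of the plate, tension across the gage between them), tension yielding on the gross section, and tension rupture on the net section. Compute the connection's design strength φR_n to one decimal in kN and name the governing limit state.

Bolt shear: A_b = π(16)²/4 = 201.06 mm². φR_n = 0.75 × 372 × 201.06 × 10 × 1 = 561.0 kN.
Bearing (6 mm plate, F_u = 450 MPa): end bolts L_c = 33 − 18/2 = 24, R_n = min(1.2×24×6×450, 2.4×16×6×450) = 77.76 kN/bolt; interior L_c = 50 − 18 = 32, R_n = 103.68 kN/bolt. φR_n = 0.75 × (2×77.76 + 8×103.68) = 738.7 kN.
Block shear: shear path 2×[33+4×50] = 2×233 mm, A_gv = 2796, A_nv = 2×(233 − 4.5×20)×6 = 1716 mm²; tension across gage: (58 − 1×20)×6 = 228 mm². R_n = min(0.6×450×1716, 0.6×345×2796) + 1.0×450×228 = min(463.32, 578.77) + 102.6 = 565.92 kN. φR_n = 0.75 × 565.92 = 424.4 kN.
Tension yield (gross): A_g = 171×6 = 1026 mm². φR_n = 0.90 × 345 × 1026 = 318.6 kN.
Tension rupture (net): A_n = (171 − 2×20)×6 = 786 mm² (U = 1.0, A_e = A_n). φR_n = 0.75 × 450 × 786 = 265.3 kN.
Governing: min(561.0, 738.7, 424.4, 318.6, 265.3) = 265.3 kN → net-section rupture.

265.3 kN (net-section rupture governs)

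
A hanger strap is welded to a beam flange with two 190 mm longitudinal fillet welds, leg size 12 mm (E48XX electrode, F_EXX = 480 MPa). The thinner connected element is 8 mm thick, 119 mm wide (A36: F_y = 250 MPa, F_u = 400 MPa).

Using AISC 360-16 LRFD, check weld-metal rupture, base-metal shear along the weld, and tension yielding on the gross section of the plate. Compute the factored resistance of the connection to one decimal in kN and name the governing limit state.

Weld metal: throat = 0.707×12 = 8.484 mm, L = 2×190 = 380 mm. φR_n = 0.75 × 0.6 × 480 × 8.484 × 380 = 696.4 kN.
Base metal shear (8 mm plate): yield φR_n = 1.0×0.6×250×8×380 = 456.0 kN; rupture φR_n = 0.75×0.6×400×8×380 = 547.2 kN; take 456.0 kN (yield).
Tension yield (gross): A_g = 119×8 = 952 mm². φR_n = 0.90 × 250 × 952 = 214.2 kN.
Governing: min(696.4, 456.0, 214.2) = 214.2 kN → gross-section yield.

214.2 kN (gross-section yield governs)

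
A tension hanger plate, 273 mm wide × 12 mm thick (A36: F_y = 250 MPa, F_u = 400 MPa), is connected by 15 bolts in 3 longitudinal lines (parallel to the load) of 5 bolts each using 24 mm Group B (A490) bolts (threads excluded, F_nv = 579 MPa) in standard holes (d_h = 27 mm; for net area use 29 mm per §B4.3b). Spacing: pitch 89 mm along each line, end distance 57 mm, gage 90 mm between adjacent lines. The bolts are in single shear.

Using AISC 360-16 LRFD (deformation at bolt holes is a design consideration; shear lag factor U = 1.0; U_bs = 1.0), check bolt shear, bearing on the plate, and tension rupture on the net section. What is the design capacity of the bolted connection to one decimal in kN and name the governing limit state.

669.6 kN (net-section rupture governs)

Bolt shear: A_b = π(24)²/4 = 452.39 mm². φR_n = 0.75 × 579 × 452.39 × 15 × 1 = 2946.8 kN.
Bearing (12 mm plate, F_u = 400 MPa): end bolts L_c = 57 − 27/2 = 43.5, R_n = min(1.2×43.5×12×400, 2.4×24×12×400) = 250.56 kN/bolt; interior L_c = 89 − 27 = 62, R_n = 276.48 kN/bolt. φR_n = 0.75 × (3×250.56 + 12×276.48) = 3052.1 kN.
Tension rupture (net): A_n = (273 − 3×29)×12 = 2232 mm² (U = 1.0, A_e = A_n). φR_n = 0.75 × 400 × 2232 = 669.6 kN.
Governing: min(2946.8, 3052.1, 669.6) = 669.6 kN → net-section rupture.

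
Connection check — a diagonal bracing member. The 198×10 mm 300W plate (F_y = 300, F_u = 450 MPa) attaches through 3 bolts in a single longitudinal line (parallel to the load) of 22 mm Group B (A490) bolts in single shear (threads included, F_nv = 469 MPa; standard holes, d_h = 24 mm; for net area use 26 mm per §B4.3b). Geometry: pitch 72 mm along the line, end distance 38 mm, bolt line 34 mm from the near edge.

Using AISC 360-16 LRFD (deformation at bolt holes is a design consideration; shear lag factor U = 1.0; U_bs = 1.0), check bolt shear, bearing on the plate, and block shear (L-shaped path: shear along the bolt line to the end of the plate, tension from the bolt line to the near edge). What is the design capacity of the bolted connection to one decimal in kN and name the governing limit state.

307.8 kN (block shear governs)

Bolt shear: A_b = π(22)²/4 = 380.13 mm². φR_n = 0.75 × 469 × 380.13 × 3 × 1 = 401.1 kN.
Bearing (10 mm plate, F_u = 450 MPa): end bolts L_c = 38 − 24/2 = 26, R_n = min(1.2×26×10×450, 2.4×22×10×450) = 140.4 kN/bolt; interior L_c = 72 − 24 = 48, R_n = 237.6 kN/bolt. φR_n = 0.75 × (1×140.4 + 2×237.6) = 461.7 kN.
Block shear: shear path 1×[38+2×72] = 1×182 mm, A_gv = 1820, A_nv = 1×(182 − 2.5×26)×10 = 1170 mm²; tension to near edge: (34 − 0.5×26)×10 = 210 mm². R_n = min(0.6×450×1170, 0.6×300×1820) + 1.0×450×210 = min(315.9, 327.6) + 94.5 = 410.4 kN. φR_n = 0.75 × 410.4 = 307.8 kN.
Governing: min(401.1, 461.7, 307.8) = 307.8 kN → block shear.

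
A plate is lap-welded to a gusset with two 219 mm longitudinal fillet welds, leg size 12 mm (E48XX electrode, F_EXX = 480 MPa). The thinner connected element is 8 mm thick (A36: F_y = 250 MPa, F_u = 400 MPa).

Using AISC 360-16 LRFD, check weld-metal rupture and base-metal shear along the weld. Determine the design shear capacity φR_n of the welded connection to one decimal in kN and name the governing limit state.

Weld metal: throat = 0.707×12 = 8.484 mm, L = 2×219 = 438 mm. φR_n = 0.75 × 0.6 × 480 × 8.484 × 438 = 802.7 kN.
Base metal shear (8 mm plate): yield φR_n = 1.0×0.6×250×8×438 = 525.6 kN; rupture φR_n = 0.75×0.6×400×8×438 = 630.7 kN; take 525.6 kN (yield).
Governing: min(802.7, 525.6) = 525.6 kN → base-metal shear.

525.6 kN (base-metal shear governs)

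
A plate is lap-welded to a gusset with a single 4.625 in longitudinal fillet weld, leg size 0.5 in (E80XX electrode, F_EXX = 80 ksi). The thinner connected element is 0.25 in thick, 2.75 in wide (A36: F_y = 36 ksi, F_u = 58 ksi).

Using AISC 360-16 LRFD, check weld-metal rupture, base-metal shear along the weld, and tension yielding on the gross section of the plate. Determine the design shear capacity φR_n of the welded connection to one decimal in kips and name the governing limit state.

22.3 kips (gross-section yield governs)

Weld metal: throat = 0.707×0.5 = 0.3535 in, L = 4.625 in. φR_n = 0.75 × 0.6 × 80 × 0.3535 × 4.625 = 58.9 kips.
Base metal shear (0.25 in plate): yield φR_n = 1.0×0.6×36×0.25×4.625 = 25.0 kips; rupture φR_n = 0.75×0.6×58×0.25×4.625 = 30.2 kips; take 25.0 kips (yield).
Tension yield (gross): A_g = 2.75×0.25 = 0.6875 in². φR_n = 0.90 × 36 × 0.6875 = 22.3 kips.
Governing: min(58.9, 25.0, 22.3) = 22.3 kips → gross-section yield.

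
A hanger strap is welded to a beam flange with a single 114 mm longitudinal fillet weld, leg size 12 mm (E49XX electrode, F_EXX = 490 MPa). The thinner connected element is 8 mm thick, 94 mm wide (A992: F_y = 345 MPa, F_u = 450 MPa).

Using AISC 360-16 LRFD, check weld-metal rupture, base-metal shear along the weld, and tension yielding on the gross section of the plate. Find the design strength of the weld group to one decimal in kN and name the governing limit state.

184.7 kN (base-metal shear governs)

Weld metal: throat = 0.707×12 = 8.484 mm, L = 114 mm. φR_n = 0.75 × 0.6 × 490 × 8.484 × 114 = 213.3 kN.
Base metal shear (8 mm plate): yield φR_n = 1.0×0.6×345×8×114 = 188.8 kN; rupture φR_n = 0.75×0.6×450×8×114 = 184.7 kN; take 184.7 kN (rupture).
Tension yield (gross): A_g = 94×8 = 752 mm². φR_n = 0.90 × 345 × 752 = 233.5 kN.
Governing: min(213.3, 184.7, 233.5) = 184.7 kN → base-metal shear.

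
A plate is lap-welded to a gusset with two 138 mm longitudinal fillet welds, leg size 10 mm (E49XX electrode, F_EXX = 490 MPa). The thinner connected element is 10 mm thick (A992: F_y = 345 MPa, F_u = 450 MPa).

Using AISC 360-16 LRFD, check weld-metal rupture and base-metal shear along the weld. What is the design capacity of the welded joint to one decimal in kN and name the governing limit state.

Weld metal: throat = 0.707×10 = 7.07 mm, L = 2×138 = 276 mm. φR_n = 0.75 × 0.6 × 490 × 7.07 × 276 = 430.3 kN.
Base metal shear (10 mm plate): yield φR_n = 1.0×0.6×345×10×276 = 571.3 kN; rupture φR_n = 0.75×0.6×450×10×276 = 558.9 kN; take 558.9 kN (rupture).
Governing: min(430.3, 558.9) = 430.3 kN → weld metal.

430.3 kN (weld metal governs)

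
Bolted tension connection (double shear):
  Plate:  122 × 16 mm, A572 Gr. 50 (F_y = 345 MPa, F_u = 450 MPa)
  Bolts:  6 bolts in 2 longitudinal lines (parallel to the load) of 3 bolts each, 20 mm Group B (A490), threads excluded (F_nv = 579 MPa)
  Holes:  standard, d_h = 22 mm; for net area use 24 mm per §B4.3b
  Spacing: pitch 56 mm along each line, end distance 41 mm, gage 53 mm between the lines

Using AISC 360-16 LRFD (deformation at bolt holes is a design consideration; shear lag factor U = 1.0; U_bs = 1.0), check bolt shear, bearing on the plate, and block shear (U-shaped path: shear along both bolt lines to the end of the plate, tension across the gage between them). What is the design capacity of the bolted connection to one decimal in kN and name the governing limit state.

Bolt shear: A_b = π(20)²/4 = 314.16 mm². φR_n = 0.75 × 579 × 314.16 × 6 × 2 = 1637.1 kN.
Bearing (16 mm plate, F_u = 450 MPa): end bolts L_c = 41 − 22/2 = 30, R_n = min(1.2×30×16×450, 2.4×20×16×450) = 259.2 kN/bolt; interior L_c = 56 − 22 = 34, R_n = 293.76 kN/bolt. φR_n = 0.75 × (2×259.2 + 4×293.76) = 1270.1 kN.
Block shear: shear path 2×[41+2×56] = 2×153 mm, A_gv = 4896, A_nv = 2×(153 − 2.5×24)×16 = 2976 mm²; tension across gage: (53 − 1×24)×16 = 464 mm². R_n = min(0.6×450×2976, 0.6×345×4896) + 1.0×450×464 = min(803.52, 1013.5) + 208.8 = 1012.3 kN. φR_n = 0.75 × 1012.3 = 759.2 kN.
Governing: min(1637.1, 1270.1, 759.2) = 759.2 kN → block shear.

759.2 kN (block shear governs)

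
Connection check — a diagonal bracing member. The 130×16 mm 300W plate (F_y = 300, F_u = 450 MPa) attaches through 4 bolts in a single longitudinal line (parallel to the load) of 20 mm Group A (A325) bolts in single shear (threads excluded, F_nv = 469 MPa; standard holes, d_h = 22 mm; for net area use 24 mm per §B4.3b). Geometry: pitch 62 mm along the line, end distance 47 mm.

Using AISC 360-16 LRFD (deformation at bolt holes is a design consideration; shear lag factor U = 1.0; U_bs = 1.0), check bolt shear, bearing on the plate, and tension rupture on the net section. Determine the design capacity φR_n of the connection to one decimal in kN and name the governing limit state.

442.0 kN (bolt shear governs)

Bolt shear: A_b = π(20)²/4 = 314.16 mm². φR_n = 0.75 × 469 × 314.16 × 4 × 1 = 442.0 kN.
Bearing (16 mm plate, F_u = 450 MPa): end bolts L_c = 47 − 22/2 = 36, R_n = min(1.2×36×16×450, 2.4×20×16×450) = 311.04 kN/bolt; interior L_c = 62 − 22 = 40, R_n = 345.6 kN/bolt. φR_n = 0.75 × (1×311.04 + 3×345.6) = 1010.9 kN.
Tension rupture (net): A_n = (130 − 1×24)×16 = 1696 mm² (U = 1.0, A_e = A_n). φR_n = 0.75 × 450 × 1696 = 572.4 kN.
Governing: min(442.0, 1010.9, 572.4) = 442.0 kN → bolt shear.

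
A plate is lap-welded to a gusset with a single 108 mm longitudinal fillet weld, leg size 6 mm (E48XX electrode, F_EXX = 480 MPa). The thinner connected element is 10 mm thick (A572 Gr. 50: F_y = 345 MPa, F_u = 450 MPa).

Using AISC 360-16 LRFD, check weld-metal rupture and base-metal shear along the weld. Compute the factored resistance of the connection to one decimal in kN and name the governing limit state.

99.0 kN (weld metal governs)

Weld metal: throat = 0.707×6 = 4.242 mm, L = 108 mm. φR_n = 0.75 × 0.6 × 480 × 4.242 × 108 = 99.0 kN.
Base metal shear (10 mm plate): yield φR_n = 1.0×0.6×345×10×108 = 223.6 kN; rupture φR_n = 0.75×0.6×450×10×108 = 218.7 kN; take 218.7 kN (rupture).
Governing: min(99.0, 218.7) = 99.0 kN → weld metal.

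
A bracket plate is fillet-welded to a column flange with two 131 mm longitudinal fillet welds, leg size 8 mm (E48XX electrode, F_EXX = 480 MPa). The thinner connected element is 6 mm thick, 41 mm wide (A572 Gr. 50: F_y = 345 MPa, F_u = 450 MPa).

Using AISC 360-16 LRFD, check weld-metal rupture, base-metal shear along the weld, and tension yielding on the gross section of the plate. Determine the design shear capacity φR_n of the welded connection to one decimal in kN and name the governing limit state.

Weld metal: throat = 0.707×8 = 5.656 mm, L = 2×131 = 262 mm. φR_n = 0.75 × 0.6 × 480 × 5.656 × 262 = 320.1 kN.
Base metal shear (6 mm plate): yield φR_n = 1.0×0.6×345×6×262 = 325.4 kN; rupture φR_n = 0.75×0.6×450×6×262 = 318.3 kN; take 318.3 kN (rupture).
Tension yield (gross): A_g = 41×6 = 246 mm². φR_n = 0.90 × 345 × 246 = 76.4 kN.
Governing: min(320.1, 318.3, 76.4) = 76.4 kN → gross-section yield.

76.4 kN (gross-section yield governs)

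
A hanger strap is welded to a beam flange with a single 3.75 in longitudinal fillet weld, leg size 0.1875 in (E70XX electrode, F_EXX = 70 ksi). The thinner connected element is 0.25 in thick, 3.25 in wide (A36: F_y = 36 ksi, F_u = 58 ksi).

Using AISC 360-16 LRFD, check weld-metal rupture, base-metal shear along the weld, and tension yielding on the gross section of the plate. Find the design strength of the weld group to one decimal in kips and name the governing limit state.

Weld metal: throat = 0.707×0.1875 = 0.13256 in, L = 3.75 in. φR_n = 0.75 × 0.6 × 70 × 0.13256 × 3.75 = 15.7 kips.
Base metal shear (0.25 in plate): yield φR_n = 1.0×0.6×36×0.25×3.75 = 20.3 kips; rupture φR_n = 0.75×0.6×58×0.25×3.75 = 24.5 kips; take 20.3 kips (yield).
Tension yield (gross): A_g = 3.25×0.25 = 0.8125 in². φR_n = 0.90 × 36 × 0.8125 = 26.3 kips.
Governing: min(15.7, 20.3, 26.3) = 15.7 kips → weld metal.

15.7 kips (weld metal governs)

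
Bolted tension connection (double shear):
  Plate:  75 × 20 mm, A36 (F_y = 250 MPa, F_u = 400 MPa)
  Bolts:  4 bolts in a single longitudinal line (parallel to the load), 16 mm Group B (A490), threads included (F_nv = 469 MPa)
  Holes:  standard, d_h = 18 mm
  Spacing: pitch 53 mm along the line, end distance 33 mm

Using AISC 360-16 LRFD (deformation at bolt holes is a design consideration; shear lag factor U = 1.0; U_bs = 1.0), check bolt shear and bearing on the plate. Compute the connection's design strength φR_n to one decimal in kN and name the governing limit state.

Bolt shear: A_b = π(16)²/4 = 201.06 mm². φR_n = 0.75 × 469 × 201.06 × 4 × 2 = 565.8 kN.
Bearing (20 mm plate, F_u = 400 MPa): end bolts L_c = 33 − 18/2 = 24, R_n = min(1.2×24×20×400, 2.4×16×20×400) = 230.4 kN/bolt; interior L_c = 53 − 18 = 35, R_n = 307.2 kN/bolt. φR_n = 0.75 × (1×230.4 + 3×307.2) = 864.0 kN.
Governing: min(565.8, 864.0) = 565.8 kN → bolt shear.

565.8 kN (bolt shear governs)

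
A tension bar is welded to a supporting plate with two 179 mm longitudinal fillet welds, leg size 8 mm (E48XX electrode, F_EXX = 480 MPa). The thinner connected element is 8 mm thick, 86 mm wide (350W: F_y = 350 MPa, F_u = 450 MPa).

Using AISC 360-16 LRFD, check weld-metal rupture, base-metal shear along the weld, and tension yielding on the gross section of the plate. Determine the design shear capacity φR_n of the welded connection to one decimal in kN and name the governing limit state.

216.7 kN (gross-section yield governs)

Weld metal: throat = 0.707×8 = 5.656 mm, L = 2×179 = 358 mm. φR_n = 0.75 × 0.6 × 480 × 5.656 × 358 = 437.4 kN.
Base metal shear (8 mm plate): yield φR_n = 1.0×0.6×350×8×358 = 601.4 kN; rupture φR_n = 0.75×0.6×450×8×358 = 580.0 kN; take 580.0 kN (rupture).
Tension yield (gross): A_g = 86×8 = 688 mm². φR_n = 0.90 × 350 × 688 = 216.7 kN.
Governing: min(437.4, 580.0, 216.7) = 216.7 kN → gross-section yield.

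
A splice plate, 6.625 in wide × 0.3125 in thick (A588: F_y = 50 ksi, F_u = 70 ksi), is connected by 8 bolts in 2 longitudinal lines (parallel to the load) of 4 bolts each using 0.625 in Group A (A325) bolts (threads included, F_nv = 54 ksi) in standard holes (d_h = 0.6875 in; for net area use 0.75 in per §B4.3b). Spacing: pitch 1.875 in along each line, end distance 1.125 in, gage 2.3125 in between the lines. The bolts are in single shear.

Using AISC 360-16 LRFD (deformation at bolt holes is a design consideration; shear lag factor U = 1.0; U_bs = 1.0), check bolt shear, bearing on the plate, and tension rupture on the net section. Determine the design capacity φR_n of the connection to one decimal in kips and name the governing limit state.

84.1 kips (net-section rupture governs)

Bolt shear: A_b = π(0.625)²/4 = 0.3068 in². φR_n = 0.75 × 54 × 0.3068 × 8 × 1 = 99.4 kips.
Bearing (0.3125 in plate, F_u = 70 ksi): end bolts L_c = 1.125 − 0.6875/2 = 0.78125, R_n = min(1.2×0.78125×0.3125×70, 2.4×0.625×0.3125×70) = 20.508 kips/bolt; interior L_c = 1.875 − 0.6875 = 1.1875, R_n = 31.172 kips/bolt. φR_n = 0.75 × (2×20.508 + 6×31.172) = 171.0 kips.
Tension rupture (net): A_n = (6.625 − 2×0.75)×0.3125 = 1.6016 in² (U = 1.0, A_e = A_n). φR_n = 0.75 × 70 × 1.6016 = 84.1 kips.
Governing: min(99.4, 171.0, 84.1) = 84.1 kips → net-section rupture.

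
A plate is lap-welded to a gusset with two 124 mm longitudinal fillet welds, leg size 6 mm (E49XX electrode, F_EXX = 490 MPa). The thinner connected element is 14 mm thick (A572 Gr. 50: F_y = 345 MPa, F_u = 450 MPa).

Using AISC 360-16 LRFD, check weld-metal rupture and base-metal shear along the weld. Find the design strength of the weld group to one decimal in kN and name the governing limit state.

Weld metal: throat = 0.707×6 = 4.242 mm, L = 2×124 = 248 mm. φR_n = 0.75 × 0.6 × 490 × 4.242 × 248 = 232.0 kN.
Base metal shear (14 mm plate): yield φR_n = 1.0×0.6×345×14×248 = 718.7 kN; rupture φR_n = 0.75×0.6×450×14×248 = 703.1 kN; take 703.1 kN (rupture).
Governing: min(232.0, 703.1) = 232.0 kN → weld metal.

232.0 kN (weld metal governs)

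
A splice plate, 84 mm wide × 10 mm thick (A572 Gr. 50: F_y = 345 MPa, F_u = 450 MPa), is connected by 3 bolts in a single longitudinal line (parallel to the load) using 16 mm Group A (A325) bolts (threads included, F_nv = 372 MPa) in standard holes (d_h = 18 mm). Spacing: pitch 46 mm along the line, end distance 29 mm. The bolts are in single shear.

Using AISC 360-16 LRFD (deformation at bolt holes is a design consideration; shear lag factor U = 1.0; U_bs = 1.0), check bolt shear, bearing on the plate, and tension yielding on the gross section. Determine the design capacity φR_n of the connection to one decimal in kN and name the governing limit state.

Bolt shear: A_b = π(16)²/4 = 201.06 mm². φR_n = 0.75 × 372 × 201.06 × 3 × 1 = 168.3 kN.
Bearing (10 mm plate, F_u = 450 MPa): end bolts L_c = 29 − 18/2 = 20, R_n = min(1.2×20×10×450, 2.4×16×10×450) = 108 kN/bolt; interior L_c = 46 − 18 = 28, R_n = 151.2 kN/bolt. φR_n = 0.75 × (1×108 + 2×151.2) = 307.8 kN.
Tension yield (gross): A_g = 84×10 = 840 mm². φR_n = 0.90 × 345 × 840 = 260.8 kN.
Governing: min(168.3, 307.8, 260.8) = 168.3 kN → bolt shear.

168.3 kN (bolt shear governs)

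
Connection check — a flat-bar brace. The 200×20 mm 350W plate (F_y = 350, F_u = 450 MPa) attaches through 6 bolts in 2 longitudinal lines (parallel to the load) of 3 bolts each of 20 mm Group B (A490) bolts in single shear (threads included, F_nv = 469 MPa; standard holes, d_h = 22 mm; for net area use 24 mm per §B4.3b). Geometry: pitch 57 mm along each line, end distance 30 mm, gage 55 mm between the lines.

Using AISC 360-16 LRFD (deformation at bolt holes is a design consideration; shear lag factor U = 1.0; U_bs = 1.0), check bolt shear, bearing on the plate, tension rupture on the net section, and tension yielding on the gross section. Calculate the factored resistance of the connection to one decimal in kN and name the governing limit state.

663.0 kN (bolt shear governs)

Bolt shear: A_b = π(20)²/4 = 314.16 mm². φR_n = 0.75 × 469 × 314.16 × 6 × 1 = 663.0 kN.
Bearing (20 mm plate, F_u = 450 MPa): end bolts L_c = 30 − 22/2 = 19, R_n = min(1.2×19×20×450, 2.4×20×20×450) = 205.2 kN/bolt; interior L_c = 57 − 22 = 35, R_n = 378 kN/bolt. φR_n = 0.75 × (2×205.2 + 4×378) = 1441.8 kN.
Tension rupture (net): A_n = (200 − 2×24)×20 = 3040 mm² (U = 1.0, A_e = A_n). φR_n = 0.75 × 450 × 3040 = 1026.0 kN.
Tension yield (gross): A_g = 200×20 = 4000 mm². φR_n = 0.90 × 350 × 4000 = 1260.0 kN.
Governing: min(663.0, 1441.8, 1026.0, 1260.0) = 663.0 kN → bolt shear.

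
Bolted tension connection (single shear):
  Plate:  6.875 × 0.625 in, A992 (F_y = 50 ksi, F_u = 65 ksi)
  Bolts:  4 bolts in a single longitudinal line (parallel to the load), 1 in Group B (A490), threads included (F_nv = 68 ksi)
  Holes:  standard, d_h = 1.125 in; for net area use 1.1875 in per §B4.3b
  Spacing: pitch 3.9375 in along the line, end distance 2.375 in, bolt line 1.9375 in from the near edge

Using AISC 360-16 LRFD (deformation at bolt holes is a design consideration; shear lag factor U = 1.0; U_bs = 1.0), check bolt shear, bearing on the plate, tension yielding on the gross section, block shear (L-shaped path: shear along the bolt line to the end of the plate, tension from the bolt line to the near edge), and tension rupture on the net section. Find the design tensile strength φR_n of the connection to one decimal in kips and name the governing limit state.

160.2 kips (bolt shear governs)

Bolt shear: A_b = π(1)²/4 = 0.7854 in². φR_n = 0.75 × 68 × 0.7854 × 4 × 1 = 160.2 kips.
Bearing (0.625 in plate, F_u = 65 ksi): end bolts L_c = 2.375 − 1.125/2 = 1.8125, R_n = min(1.2×1.8125×0.625×65, 2.4×1×0.625×65) = 88.359 kips/bolt; interior L_c = 3.9375 − 1.125 = 2.8125, R_n = 97.5 kips/bolt. φR_n = 0.75 × (1×88.359 + 3×97.5) = 285.6 kips.
Tension yield (gross): A_g = 6.875×0.625 = 4.2969 in². φR_n = 0.90 × 50 × 4.2969 = 193.4 kips.
Block shear: shear path 1×[2.375+3×3.9375] = 1×14.1875 in, A_gv = 8.8672, A_nv = 1×(14.1875 − 3.5×1.1875)×0.625 = 6.2695 in²; tension to near edge: (1.9375 − 0.5×1.1875)×0.625 = 0.83984 in². R_n = min(0.6×65×6.2695, 0.6×50×8.8672) + 1.0×65×0.83984 = min(244.51, 266.02) + 54.59 = 299.1 kips. φR_n = 0.75 × 299.1 = 224.3 kips.
Tension rupture (net): A_n = (6.875 − 1×1.1875)×0.625 = 3.5547 in² (U = 1.0, A_e = A_n). φR_n = 0.75 × 65 × 3.5547 = 173.3 kips.
Governing: min(160.2, 285.6, 193.4, 224.3, 173.3) = 160.2 kips → bolt shear.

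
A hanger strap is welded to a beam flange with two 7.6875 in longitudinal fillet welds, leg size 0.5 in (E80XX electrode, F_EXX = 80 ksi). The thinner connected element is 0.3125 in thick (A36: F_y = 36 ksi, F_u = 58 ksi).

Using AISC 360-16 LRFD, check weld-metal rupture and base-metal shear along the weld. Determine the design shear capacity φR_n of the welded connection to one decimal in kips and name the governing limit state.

103.8 kips (base-metal shear governs)

Weld metal: throat = 0.707×0.5 = 0.3535 in, L = 2×7.6875 = 15.375 in. φR_n = 0.75 × 0.6 × 80 × 0.3535 × 15.375 = 195.7 kips.
Base metal shear (0.3125 in plate): yield φR_n = 1.0×0.6×36×0.3125×15.375 = 103.8 kips; rupture φR_n = 0.75×0.6×58×0.3125×15.375 = 125.4 kips; take 103.8 kips (yield).
Governing: min(195.7, 103.8) = 103.8 kips → base-metal shear.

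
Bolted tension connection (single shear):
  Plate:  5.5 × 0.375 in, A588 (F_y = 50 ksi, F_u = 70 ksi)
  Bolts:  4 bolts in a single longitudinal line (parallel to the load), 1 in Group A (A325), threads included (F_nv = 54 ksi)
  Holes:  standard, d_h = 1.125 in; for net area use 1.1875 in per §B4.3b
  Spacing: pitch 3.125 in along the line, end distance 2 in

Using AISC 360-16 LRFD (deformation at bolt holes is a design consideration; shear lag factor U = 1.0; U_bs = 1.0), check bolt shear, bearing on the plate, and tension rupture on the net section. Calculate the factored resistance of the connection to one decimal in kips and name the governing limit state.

Bolt shear: A_b = π(1)²/4 = 0.7854 in². φR_n = 0.75 × 54 × 0.7854 × 4 × 1 = 127.2 kips.
Bearing (0.375 in plate, F_u = 70 ksi): end bolts L_c = 2 − 1.125/2 = 1.4375, R_n = min(1.2×1.4375×0.375×70, 2.4×1×0.375×70) = 45.281 kips/bolt; interior L_c = 3.125 − 1.125 = 2, R_n = 63 kips/bolt. φR_n = 0.75 × (1×45.281 + 3×63) = 175.7 kips.
Tension rupture (net): A_n = (5.5 − 1×1.1875)×0.375 = 1.6172 in² (U = 1.0, A_e = A_n). φR_n = 0.75 × 70 × 1.6172 = 84.9 kips.
Governing: min(127.2, 175.7, 84.9) = 84.9 kips → net-section rupture.

84.9 kips (net-section rupture governs)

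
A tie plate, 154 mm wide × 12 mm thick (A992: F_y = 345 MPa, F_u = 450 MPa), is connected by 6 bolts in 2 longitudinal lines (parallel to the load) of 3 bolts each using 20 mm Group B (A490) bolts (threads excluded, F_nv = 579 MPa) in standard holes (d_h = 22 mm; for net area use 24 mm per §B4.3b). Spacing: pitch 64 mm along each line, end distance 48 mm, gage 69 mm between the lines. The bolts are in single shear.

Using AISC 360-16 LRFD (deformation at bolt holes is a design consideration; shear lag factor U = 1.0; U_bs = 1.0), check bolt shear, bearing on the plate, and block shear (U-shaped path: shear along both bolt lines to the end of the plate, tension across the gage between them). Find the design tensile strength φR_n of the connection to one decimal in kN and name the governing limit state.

Bolt shear: A_b = π(20)²/4 = 314.16 mm². φR_n = 0.75 × 579 × 314.16 × 6 × 1 = 818.5 kN.
Bearing (12 mm plate, F_u = 450 MPa): end bolts L_c = 48 − 22/2 = 37, R_n = min(1.2×37×12×450, 2.4×20×12×450) = 239.76 kN/bolt; interior L_c = 64 − 22 = 42, R_n = 259.2 kN/bolt. φR_n = 0.75 × (2×239.76 + 4×259.2) = 1137.2 kN.
Block shear: shear path 2×[48+2×64] = 2×176 mm, A_gv = 4224, A_nv = 2×(176 − 2.5×24)×12 = 2784 mm²; tension across gage: (69 − 1×24)×12 = 540 mm². R_n = min(0.6×450×2784, 0.6×345×4224) + 1.0×450×540 = min(751.68, 874.37) + 243 = 994.68 kN. φR_n = 0.75 × 994.68 = 746.0 kN.
Governing: min(818.5, 1137.2, 746.0) = 746.0 kN → block shear.

746.0 kN (block shear governs)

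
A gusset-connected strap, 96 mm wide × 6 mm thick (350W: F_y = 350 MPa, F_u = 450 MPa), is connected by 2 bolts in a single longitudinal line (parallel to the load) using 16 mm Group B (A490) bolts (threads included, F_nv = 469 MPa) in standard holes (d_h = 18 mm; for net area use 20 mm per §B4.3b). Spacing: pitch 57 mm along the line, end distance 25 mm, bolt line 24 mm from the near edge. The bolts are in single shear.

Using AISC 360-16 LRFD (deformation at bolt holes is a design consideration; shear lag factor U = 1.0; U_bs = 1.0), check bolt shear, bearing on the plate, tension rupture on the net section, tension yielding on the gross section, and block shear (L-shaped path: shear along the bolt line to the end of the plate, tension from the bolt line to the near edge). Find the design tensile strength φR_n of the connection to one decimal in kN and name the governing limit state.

91.5 kN (block shear governs)

Bolt shear: A_b = π(16)²/4 = 201.06 mm². φR_n = 0.75 × 469 × 201.06 × 2 × 1 = 141.4 kN.
Bearing (6 mm plate, F_u = 450 MPa): end bolts L_c = 25 − 18/2 = 16, R_n = min(1.2×16×6×450, 2.4×16×6×450) = 51.84 kN/bolt; interior L_c = 57 − 18 = 39, R_n = 103.68 kN/bolt. φR_n = 0.75 × (1×51.84 + 1×103.68) = 116.6 kN.
Tension rupture (net): A_n = (96 − 1×20)×6 = 456 mm² (U = 1.0, A_e = A_n). φR_n = 0.75 × 450 × 456 = 153.9 kN.
Tension yield (gross): A_g = 96×6 = 576 mm². φR_n = 0.90 × 350 × 576 = 181.4 kN.
Block shear: shear path 1×[25+1×57] = 1×82 mm, A_gv = 492, A_nv = 1×(82 − 1.5×20)×6 = 312 mm²; tension to near edge: (24 − 0.5×20)×6 = 84 mm². R_n = min(0.6×450×312, 0.6×350×492) + 1.0×450×84 = min(84.24, 103.32) + 37.8 = 122.04 kN. φR_n = 0.75 × 122.04 = 91.5 kN.
Governing: min(141.4, 116.6, 153.9, 181.4, 91.5) = 91.5 kN → block shear.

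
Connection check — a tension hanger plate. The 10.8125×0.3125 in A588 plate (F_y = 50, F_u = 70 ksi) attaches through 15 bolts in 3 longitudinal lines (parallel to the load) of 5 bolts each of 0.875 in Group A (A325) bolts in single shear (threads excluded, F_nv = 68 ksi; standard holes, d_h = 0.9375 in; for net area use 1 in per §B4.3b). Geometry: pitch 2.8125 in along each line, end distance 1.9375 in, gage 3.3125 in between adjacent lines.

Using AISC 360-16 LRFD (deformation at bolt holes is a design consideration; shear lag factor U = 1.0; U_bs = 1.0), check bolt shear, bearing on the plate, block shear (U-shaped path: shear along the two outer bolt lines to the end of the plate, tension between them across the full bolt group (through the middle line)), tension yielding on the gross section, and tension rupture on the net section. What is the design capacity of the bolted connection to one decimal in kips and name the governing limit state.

Bolt shear: A_b = π(0.875)²/4 = 0.60132 in². φR_n = 0.75 × 68 × 0.60132 × 15 × 1 = 460.0 kips.
Bearing (0.3125 in plate, F_u = 70 ksi): end bolts L_c = 1.9375 − 0.9375/2 = 1.46875, R_n = min(1.2×1.46875×0.3125×70, 2.4×0.875×0.3125×70) = 38.555 kips/bolt; interior L_c = 2.8125 − 0.9375 = 1.875, R_n = 45.938 kips/bolt. φR_n = 0.75 × (3×38.555 + 12×45.938) = 500.2 kips.
Block shear: shear path 2×[1.9375+4×2.8125] = 2×13.1875 in, A_gv = 8.2422, A_nv = 2×(13.1875 − 4.5×1)×0.3125 = 5.4297 in²; tension across gage: (6.625 − 2×1)×0.3125 = 1.4453 in². R_n = min(0.6×70×5.4297, 0.6×50×8.2422) + 1.0×70×1.4453 = min(228.05, 247.27) + 101.17 = 329.22 kips. φR_n = 0.75 × 329.22 = 246.9 kips.
Tension yield (gross): A_g = 10.8125×0.3125 = 3.3789 in². φR_n = 0.90 × 50 × 3.3789 = 152.1 kips.
Tension rupture (net): A_n = (10.8125 − 3×1)×0.3125 = 2.4414 in² (U = 1.0, A_e = A_n). φR_n = 0.75 × 70 × 2.4414 = 128.2 kips.
Governing: min(460.0, 500.2, 246.9, 152.1, 128.2) = 128.2 kips → net-section rupture.

128.2 kips (net-section rupture governs)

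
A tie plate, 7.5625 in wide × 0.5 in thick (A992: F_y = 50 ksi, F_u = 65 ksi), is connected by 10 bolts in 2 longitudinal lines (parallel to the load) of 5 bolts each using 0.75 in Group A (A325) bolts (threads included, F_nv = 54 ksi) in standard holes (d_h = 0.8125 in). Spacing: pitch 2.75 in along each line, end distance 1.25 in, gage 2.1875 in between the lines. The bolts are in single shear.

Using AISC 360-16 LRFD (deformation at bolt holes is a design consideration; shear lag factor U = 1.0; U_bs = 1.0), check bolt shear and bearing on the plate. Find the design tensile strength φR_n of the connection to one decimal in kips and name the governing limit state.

Bolt shear: A_b = π(0.75)²/4 = 0.44179 in². φR_n = 0.75 × 54 × 0.44179 × 10 × 1 = 178.9 kips.
Bearing (0.5 in plate, F_u = 65 ksi): end bolts L_c = 1.25 − 0.8125/2 = 0.84375, R_n = min(1.2×0.84375×0.5×65, 2.4×0.75×0.5×65) = 32.906 kips/bolt; interior L_c = 2.75 − 0.8125 = 1.9375, R_n = 58.5 kips/bolt. φR_n = 0.75 × (2×32.906 + 8×58.5) = 400.4 kips.
Governing: min(178.9, 400.4) = 178.9 kips → bolt shear.

178.9 kips (bolt shear governs)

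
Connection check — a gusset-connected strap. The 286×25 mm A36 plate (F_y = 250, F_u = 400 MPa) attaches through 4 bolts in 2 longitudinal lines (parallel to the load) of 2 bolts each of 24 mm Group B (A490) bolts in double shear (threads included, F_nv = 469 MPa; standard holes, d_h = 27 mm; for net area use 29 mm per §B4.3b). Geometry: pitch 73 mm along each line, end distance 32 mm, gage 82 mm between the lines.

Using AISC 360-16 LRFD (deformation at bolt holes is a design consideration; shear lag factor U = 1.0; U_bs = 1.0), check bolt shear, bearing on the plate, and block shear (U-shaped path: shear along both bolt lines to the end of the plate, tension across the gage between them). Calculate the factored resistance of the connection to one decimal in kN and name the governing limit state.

Bolt shear: A_b = π(24)²/4 = 452.39 mm². φR_n = 0.75 × 469 × 452.39 × 4 × 2 = 1273.0 kN.
Bearing (25 mm plate, F_u = 400 MPa): end bolts L_c = 32 − 27/2 = 18.5, R_n = min(1.2×18.5×25×400, 2.4×24×25×400) = 222 kN/bolt; interior L_c = 73 − 27 = 46, R_n = 552 kN/bolt. φR_n = 0.75 × (2×222 + 2×552) = 1161.0 kN.
Block shear: shear path 2×[32+1×73] = 2×105 mm, A_gv = 5250, A_nv = 2×(105 − 1.5×29)×25 = 3075 mm²; tension across gage: (82 − 1×29)×25 = 1325 mm². R_n = min(0.6×400×3075, 0.6×250×5250) + 1.0×400×1325 = min(738, 787.5) + 530 = 1268 kN. φR_n = 0.75 × 1268 = 951.0 kN.
Governing: min(1273.0, 1161.0, 951.0) = 951.0 kN → block shear.

951.0 kN (block shear governs)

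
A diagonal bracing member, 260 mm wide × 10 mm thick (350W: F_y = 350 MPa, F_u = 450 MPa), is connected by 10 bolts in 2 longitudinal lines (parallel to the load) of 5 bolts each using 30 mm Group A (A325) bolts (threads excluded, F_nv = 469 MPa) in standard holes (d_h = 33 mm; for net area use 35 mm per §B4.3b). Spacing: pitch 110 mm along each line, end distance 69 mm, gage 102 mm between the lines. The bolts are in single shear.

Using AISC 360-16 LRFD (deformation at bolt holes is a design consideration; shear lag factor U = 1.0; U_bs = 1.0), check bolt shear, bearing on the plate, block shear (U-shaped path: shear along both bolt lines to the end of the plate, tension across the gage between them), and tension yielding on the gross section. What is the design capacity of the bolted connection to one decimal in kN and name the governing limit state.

Bolt shear: A_b = π(30)²/4 = 706.86 mm². φR_n = 0.75 × 469 × 706.86 × 10 × 1 = 2486.4 kN.
Bearing (10 mm plate, F_u = 450 MPa): end bolts L_c = 69 − 33/2 = 52.5, R_n = min(1.2×52.5×10×450, 2.4×30×10×450) = 283.5 kN/bolt; interior L_c = 110 − 33 = 77, R_n = 324 kN/bolt. φR_n = 0.75 × (2×283.5 + 8×324) = 2369.3 kN.
Block shear: shear path 2×[69+4×110] = 2×509 mm, A_gv = 10180, A_nv = 2×(509 − 4.5×35)×10 = 7030 mm²; tension across gage: (102 − 1×35)×10 = 670 mm². R_n = min(0.6×450×7030, 0.6×350×10180) + 1.0×450×670 = min(1898.1, 2137.8) + 301.5 = 2199.6 kN. φR_n = 0.75 × 2199.6 = 1649.7 kN.
Tension yield (gross): A_g = 260×10 = 2600 mm². φR_n = 0.90 × 350 × 2600 = 819.0 kN.
Governing: min(2486.4, 2369.3, 1649.7, 819.0) = 819.0 kN → gross-section yield.

819.0 kN (gross-section yield governs)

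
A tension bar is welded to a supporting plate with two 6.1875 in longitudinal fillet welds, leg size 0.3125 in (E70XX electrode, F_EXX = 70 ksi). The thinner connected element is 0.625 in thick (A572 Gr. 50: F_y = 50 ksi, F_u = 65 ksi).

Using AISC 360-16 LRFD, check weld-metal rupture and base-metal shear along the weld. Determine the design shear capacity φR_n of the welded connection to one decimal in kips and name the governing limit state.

Weld metal: throat = 0.707×0.3125 = 0.22094 in, L = 2×6.1875 = 12.375 in. φR_n = 0.75 × 0.6 × 70 × 0.22094 × 12.375 = 86.1 kips.
Base metal shear (0.625 in plate): yield φR_n = 1.0×0.6×50×0.625×12.375 = 232.0 kips; rupture φR_n = 0.75×0.6×65×0.625×12.375 = 226.2 kips; take 226.2 kips (rupture).
Governing: min(86.1, 226.2) = 86.1 kips → weld metal.

86.1 kips (weld metal governs)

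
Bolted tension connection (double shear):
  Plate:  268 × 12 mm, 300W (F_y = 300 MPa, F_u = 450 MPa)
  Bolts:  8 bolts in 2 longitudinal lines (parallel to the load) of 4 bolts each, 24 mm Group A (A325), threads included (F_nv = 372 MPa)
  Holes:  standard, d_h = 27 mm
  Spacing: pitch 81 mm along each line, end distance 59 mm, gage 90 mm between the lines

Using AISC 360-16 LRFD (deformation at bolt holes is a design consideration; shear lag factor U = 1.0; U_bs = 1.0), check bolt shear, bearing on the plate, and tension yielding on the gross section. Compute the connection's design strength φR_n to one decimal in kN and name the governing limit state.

Bolt shear: A_b = π(24)²/4 = 452.39 mm². φR_n = 0.75 × 372 × 452.39 × 8 × 2 = 2019.5 kN.
Bearing (12 mm plate, F_u = 450 MPa): end bolts L_c = 59 − 27/2 = 45.5, R_n = min(1.2×45.5×12×450, 2.4×24×12×450) = 294.84 kN/bolt; interior L_c = 81 − 27 = 54, R_n = 311.04 kN/bolt. φR_n = 0.75 × (2×294.84 + 6×311.04) = 1841.9 kN.
Tension yield (gross): A_g = 268×12 = 3216 mm². φR_n = 0.90 × 300 × 3216 = 868.3 kN.
Governing: min(2019.5, 1841.9, 868.3) = 868.3 kN → gross-section yield.

868.3 kN (gross-section yield governs)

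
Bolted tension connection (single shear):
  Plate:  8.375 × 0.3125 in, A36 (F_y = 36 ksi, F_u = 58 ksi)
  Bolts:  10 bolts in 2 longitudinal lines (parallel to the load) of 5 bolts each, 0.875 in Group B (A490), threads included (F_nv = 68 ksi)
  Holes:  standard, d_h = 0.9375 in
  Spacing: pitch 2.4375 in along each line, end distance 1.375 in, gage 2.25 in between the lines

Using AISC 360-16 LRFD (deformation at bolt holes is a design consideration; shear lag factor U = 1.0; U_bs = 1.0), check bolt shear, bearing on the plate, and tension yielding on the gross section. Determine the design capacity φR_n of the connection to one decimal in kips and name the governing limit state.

Bolt shear: A_b = π(0.875)²/4 = 0.60132 in². φR_n = 0.75 × 68 × 0.60132 × 10 × 1 = 306.7 kips.
Bearing (0.3125 in plate, F_u = 58 ksi): end bolts L_c = 1.375 − 0.9375/2 = 0.90625, R_n = min(1.2×0.90625×0.3125×58, 2.4×0.875×0.3125×58) = 19.711 kips/bolt; interior L_c = 2.4375 − 0.9375 = 1.5, R_n = 32.625 kips/bolt. φR_n = 0.75 × (2×19.711 + 8×32.625) = 225.3 kips.
Tension yield (gross): A_g = 8.375×0.3125 = 2.6172 in². φR_n = 0.90 × 36 × 2.6172 = 84.8 kips.
Governing: min(306.7, 225.3, 84.8) = 84.8 kips → gross-section yield.

84.8 kips (gross-section yield governs)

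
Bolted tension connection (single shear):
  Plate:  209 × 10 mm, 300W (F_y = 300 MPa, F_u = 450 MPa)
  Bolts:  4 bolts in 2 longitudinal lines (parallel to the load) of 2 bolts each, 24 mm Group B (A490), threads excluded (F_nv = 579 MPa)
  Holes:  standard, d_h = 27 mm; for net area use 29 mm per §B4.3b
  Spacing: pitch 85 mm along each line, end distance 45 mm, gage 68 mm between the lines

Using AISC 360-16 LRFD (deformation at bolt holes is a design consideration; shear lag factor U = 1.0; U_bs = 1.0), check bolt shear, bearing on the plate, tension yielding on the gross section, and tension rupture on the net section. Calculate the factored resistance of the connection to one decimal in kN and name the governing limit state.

509.6 kN (net-section rupture governs)

Bolt shear: A_b = π(24)²/4 = 452.39 mm². φR_n = 0.75 × 579 × 452.39 × 4 × 1 = 785.8 kN.
Bearing (10 mm plate, F_u = 450 MPa): end bolts L_c = 45 − 27/2 = 31.5, R_n = min(1.2×31.5×10×450, 2.4×24×10×450) = 170.1 kN/bolt; interior L_c = 85 − 27 = 58, R_n = 259.2 kN/bolt. φR_n = 0.75 × (2×170.1 + 2×259.2) = 644.0 kN.
Tension yield (gross): A_g = 209×10 = 2090 mm². φR_n = 0.90 × 300 × 2090 = 564.3 kN.
Tension rupture (net): A_n = (209 − 2×29)×10 = 1510 mm² (U = 1.0, A_e = A_n). φR_n = 0.75 × 450 × 1510 = 509.6 kN.
Governing: min(785.8, 644.0, 564.3, 509.6) = 509.6 kN → net-section rupture.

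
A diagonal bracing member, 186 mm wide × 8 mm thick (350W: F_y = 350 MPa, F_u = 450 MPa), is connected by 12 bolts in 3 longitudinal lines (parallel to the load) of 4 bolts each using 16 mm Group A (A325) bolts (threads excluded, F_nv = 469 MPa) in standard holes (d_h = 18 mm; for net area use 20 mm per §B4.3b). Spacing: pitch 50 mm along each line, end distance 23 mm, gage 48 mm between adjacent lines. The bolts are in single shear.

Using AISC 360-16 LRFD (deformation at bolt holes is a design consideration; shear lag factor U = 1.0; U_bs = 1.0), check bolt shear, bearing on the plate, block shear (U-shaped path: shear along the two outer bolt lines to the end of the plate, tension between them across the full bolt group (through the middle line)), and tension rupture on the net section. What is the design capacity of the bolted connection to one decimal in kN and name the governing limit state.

Bolt shear: A_b = π(16)²/4 = 201.06 mm². φR_n = 0.75 × 469 × 201.06 × 12 × 1 = 848.7 kN.
Bearing (8 mm plate, F_u = 450 MPa): end bolts L_c = 23 − 18/2 = 14, R_n = min(1.2×14×8×450, 2.4×16×8×450) = 60.48 kN/bolt; interior L_c = 50 − 18 = 32, R_n = 138.24 kN/bolt. φR_n = 0.75 × (3×60.48 + 9×138.24) = 1069.2 kN.
Block shear: shear path 2×[23+3×50] = 2×173 mm, A_gv = 2768, A_nv = 2×(173 − 3.5×20)×8 = 1648 mm²; tension across gage: (96 − 2×20)×8 = 448 mm². R_n = min(0.6×450×1648, 0.6×350×2768) + 1.0×450×448 = min(444.96, 581.28) + 201.6 = 646.56 kN. φR_n = 0.75 × 646.56 = 484.9 kN.
Tension rupture (net): A_n = (186 − 3×20)×8 = 1008 mm² (U = 1.0, A_e = A_n). φR_n = 0.75 × 450 × 1008 = 340.2 kN.
Governing: min(848.7, 1069.2, 484.9, 340.2) = 340.2 kN → net-section rupture.

340.2 kN (net-section rupture governs)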